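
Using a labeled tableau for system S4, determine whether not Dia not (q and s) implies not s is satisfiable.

Yes, satisfiable

1. not Dia not (q and s) implies not s, u
2. not s, u
Accessibility: uRu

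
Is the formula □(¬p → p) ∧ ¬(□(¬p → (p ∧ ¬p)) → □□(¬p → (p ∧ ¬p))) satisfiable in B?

1. □(¬p → p) ∧ ¬(□(¬p → (p ∧ ¬p)) → □□(¬p → (p ∧ ¬p))), 0
2. □(¬p → p), 0
3. ¬(□(¬p → (p ∧ ¬p)) → □□(¬p → (p ∧ ¬p))), 0
4. □(¬p → (p ∧ ¬p)), 0
5. ¬□□(¬p → (p ∧ ¬p)), 0
6. ¬p → p, 0
7. ¬p → (p ∧ ¬p), 0
8. p, 0
9. ¬□(¬p → (p ∧ ¬p)), 1
10. ¬p → p, 1
11. ¬p → (p ∧ ¬p), 1
12. p, 1
13. ¬(¬p → (p ∧ ¬p)), 2
14. ¬p, 2
15. ¬(p ∧ ¬p), 2
Accessibility: 0R0, 0R1, 1R0, 1R1, 1R2, 2R1, 2R2

Satisfiable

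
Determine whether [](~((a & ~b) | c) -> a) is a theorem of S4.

Invalid (countermodel exists)

Tableau for the negation ~[](~((a & ~b) | c) -> a):
1. ~[](~((a & ~b) | c) -> a), 0
2. ~(~((a & ~b) | c) -> a), 1   [~[]-rule on 1: fresh world 1, 0R1]
3. ~((a & ~b) | c), 1   [~->-rule on 2]
4. ~a, 1   [~->-rule on 2]
5. ~(a & ~b), 1   [~|-rule on 3]
6. ~c, 1   [~|-rule on 3]
7. b, 1   [~&-rule on 5 (branches; this branch)]
Accessibility: 0R0, 0R1, 1R1
The negation has an open branch (countermodel exists).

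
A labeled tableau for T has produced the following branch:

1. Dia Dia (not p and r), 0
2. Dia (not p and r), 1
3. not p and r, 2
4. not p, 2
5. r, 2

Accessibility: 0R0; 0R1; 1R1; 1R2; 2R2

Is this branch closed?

No, open

No world carries both an atom and its negation.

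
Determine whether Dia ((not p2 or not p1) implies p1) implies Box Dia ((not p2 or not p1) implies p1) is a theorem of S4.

Tableau for the negation not (Dia ((not p2 or not p1) implies p1) implies Box Dia ((not p2 or not p1) implies p1)):
1. not (Dia ((not p2 or not p1) implies p1) implies Box Dia ((not p2 or not p1) implies p1)), u
2. Dia ((not p2 or not p1) implies p1), u
3. not Box Dia ((not p2 or not p1) implies p1), u
4. (not p2 or not p1) implies p1, v
5. p1, v
6. not Dia ((not p2 or not p1) implies p1), w
7. not ((not p2 or not p1) implies p1), w
8. not p2 or not p1, w
9. not p1, w
Accessibility: uRu, uRv, uRw, vRv, wRw
The negation has an open branch (countermodel exists).

Invalid (countermodel exists)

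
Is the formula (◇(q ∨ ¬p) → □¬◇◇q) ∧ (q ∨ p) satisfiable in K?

Satisfiable (open branch found)

1. (◇(q ∨ ¬p) → □¬◇◇q) ∧ (q ∨ p), u
2. ◇(q ∨ ¬p) → □¬◇◇q, u
3. q ∨ p, u
4. □¬◇◇q, u
5. p, u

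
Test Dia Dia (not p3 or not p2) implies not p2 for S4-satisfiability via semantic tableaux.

Yes, satisfiable

1. Dia Dia (not p3 or not p2) implies not p2, 0
2. not p2, 0
Accessibility: 0R0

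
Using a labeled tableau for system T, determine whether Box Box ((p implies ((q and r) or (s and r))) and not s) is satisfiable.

1. Box Box ((p implies ((q and r) or (s and r))) and not s), u
2. Box ((p implies ((q and r) or (s and r))) and not s), u
3. (p implies ((q and r) or (s and r))) and not s, u
4. p implies ((q and r) or (s and r)), u
5. not s, u
6. (q and r) or (s and r), u
7. q and r, u
8. q, u
9. r, u
Accessibility: uRu

Yes, satisfiable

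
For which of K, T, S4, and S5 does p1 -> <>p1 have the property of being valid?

T-tableau for the negation ~(p1 -> <>p1):
1. ~(p1 -> <>p1), w0
2. p1, w0
3. ~<>p1, w0
4. ~p1, w0
Accessibility: w0Rw0
Branch closes: p1 and ~p1 both at w0.
Every branch closes (one shown): valid in T, hence also in S4, S5 (every theorem of T is a theorem of S4 and S5).
K-tableau for the negation ~(p1 -> <>p1):
1. ~(p1 -> <>p1), w0
2. p1, w0
3. ~<>p1, w0
Complete open branch: countermodel on a K-frame, so not valid in K.

T, S4, S5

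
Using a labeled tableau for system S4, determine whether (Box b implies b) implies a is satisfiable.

1. (Box b implies b) implies a, u
2. a, u
Accessibility: uRu

Yes, satisfiable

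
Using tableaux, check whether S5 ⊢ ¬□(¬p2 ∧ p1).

Tableau for the negation □(¬p2 ∧ p1):
1. □(¬p2 ∧ p1), w0
2. ¬p2 ∧ p1, w0
3. ¬p2, w0
4. p1, w0
Accessibility: w0Rw0
The negation has an open branch (countermodel exists).

Invalid (countermodel exists)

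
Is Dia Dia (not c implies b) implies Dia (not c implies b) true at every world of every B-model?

Invalid (countermodel exists)

Tableau for the negation not (Dia Dia (not c implies b) implies Dia (not c implies b)):
1. not (Dia Dia (not c implies b) implies Dia (not c implies b)), 0
2. Dia Dia (not c implies b), 0
3. not Dia (not c implies b), 0
4. not (not c implies b), 0
5. not c, 0
6. not b, 0
7. Dia (not c implies b), 1
8. not (not c implies b), 1
9. not c, 1
10. not b, 1
11. not c implies b, 2
12. b, 2
Accessibility: 0R0, 0R1, 1R0, 1R1, 1R2, 2R1, 2R2
The negation has an open branch (countermodel exists).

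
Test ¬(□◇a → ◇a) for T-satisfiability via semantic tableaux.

No, unsatisfiable

1. ¬(□◇a → ◇a), w0
2. □◇a, w0   [¬→-rule on 1]
3. ¬◇a, w0   [¬→-rule on 1]
4. ◇a, w0   [□-rule on 2 via w0Rw0]
5. ¬a, w0   [¬◇-rule on 3 via w0Rw0]
6. a, w1   [◇-rule on 4: fresh world w1, w0Rw1]
7. ◇a, w1   [□-rule on 2 via w0Rw1]
8. ¬a, w1   [¬◇-rule on 3 via w0Rw1]
Accessibility: w0Rw0, w0Rw1, w1Rw1
Branch closes: a and ¬a both at w1.
Every branch closes; the branch above is one of them.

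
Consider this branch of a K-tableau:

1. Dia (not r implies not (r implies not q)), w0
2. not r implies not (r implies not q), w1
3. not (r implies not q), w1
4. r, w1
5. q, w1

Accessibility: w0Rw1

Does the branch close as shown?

No world carries both an atom and its negation.

Not closed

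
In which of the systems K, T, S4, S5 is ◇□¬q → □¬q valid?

S5

S5-tableau for the negation ¬(◇□¬q → □¬q):
1. ¬(◇□¬q → □¬q), w0
2. ◇□¬q, w0   [¬→-rule on 1]
3. ¬□¬q, w0   [¬→-rule on 1]
4. □¬q, w1   [◇-rule on 2: fresh world w1, w0Rw1]
5. ¬q, w0   [□-rule on 4 via w1Rw0]
6. ¬q, w1   [□-rule on 4 via w1Rw1]
7. q, w2   [¬□-rule on 3: fresh world w2, w0Rw2]
8. ¬q, w2   [□-rule on 4 via w1Rw2]
Accessibility: w0Rw0, w0Rw1, w0Rw2, w1Rw0, w1Rw1, w1Rw2, w2Rw0, w2Rw1, w2Rw2
Branch closes: q and ¬q both at w2.
Every branch closes (one shown): valid in S5.
S4-tableau for the negation ¬(◇□¬q → □¬q):
1. ¬(◇□¬q → □¬q), w0
2. ◇□¬q, w0   [¬→-rule on 1]
3. ¬□¬q, w0   [¬→-rule on 1]
4. □¬q, w1   [◇-rule on 2: fresh world w1, w0Rw1]
5. ¬q, w1   [□-rule on 4 via w1Rw1]
6. q, w2   [¬□-rule on 3: fresh world w2, w0Rw2]
Accessibility: w0Rw0, w0Rw1, w0Rw2, w1Rw1, w2Rw2
Complete open branch: countermodel on an S4-frame, so not valid in S4, nor in K, T (the same frame is also a K-frame and a T-frame).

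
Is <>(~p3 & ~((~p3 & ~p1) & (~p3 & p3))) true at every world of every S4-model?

Tableau for the negation ~<>(~p3 & ~((~p3 & ~p1) & (~p3 & p3))):
1. ~<>(~p3 & ~((~p3 & ~p1) & (~p3 & p3))), w0
2. ~(~p3 & ~((~p3 & ~p1) & (~p3 & p3))), w0
3. p3, w0
Accessibility: w0Rw0
The negation has an open branch (countermodel exists).

No, not valid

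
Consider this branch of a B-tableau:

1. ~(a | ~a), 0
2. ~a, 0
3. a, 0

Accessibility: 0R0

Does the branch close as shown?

Both a and ~a appear at 0.

Closed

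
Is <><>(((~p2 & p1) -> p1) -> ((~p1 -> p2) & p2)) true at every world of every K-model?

Tableau for the negation ~<><>(((~p2 & p1) -> p1) -> ((~p1 -> p2) & p2)):
1. ~<><>(((~p2 & p1) -> p1) -> ((~p1 -> p2) & p2)), u
The negation has an open branch (countermodel exists).

No, not valid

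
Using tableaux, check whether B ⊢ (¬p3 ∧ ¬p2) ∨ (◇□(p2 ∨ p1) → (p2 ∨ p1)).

Valid

Tableau for the negation ¬((¬p3 ∧ ¬p2) ∨ (◇□(p2 ∨ p1) → (p2 ∨ p1))):
1. ¬((¬p3 ∧ ¬p2) ∨ (◇□(p2 ∨ p1) → (p2 ∨ p1))), u
2. ¬(¬p3 ∧ ¬p2), u   [¬∨-rule on 1]
3. ¬(◇□(p2 ∨ p1) → (p2 ∨ p1)), u   [¬∨-rule on 1]
4. ◇□(p2 ∨ p1), u   [¬→-rule on 3]
5. ¬(p2 ∨ p1), u   [¬→-rule on 3]
6. ¬p2, u   [¬∨-rule on 5]
7. ¬p1, u   [¬∨-rule on 5]
8. p3, u   [¬∧-rule on 2 (branches; this branch)]
9. □(p2 ∨ p1), v   [◇-rule on 4: fresh world v, uRv]
10. p2 ∨ p1, u   [□-rule on 9 via vRu]
11. p2 ∨ p1, v   [□-rule on 9 via vRv]
12. p1, u   [∨-rule on 10 (branches; this branch)]
Accessibility: uRu, uRv, vRu, vRv
Branch closes: p1 and ¬p1 both at u.
All branches of the negation close; one closing branch shown above.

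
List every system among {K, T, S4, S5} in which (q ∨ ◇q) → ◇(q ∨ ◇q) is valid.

T-tableau for the negation ¬((q ∨ ◇q) → ◇(q ∨ ◇q)):
1. ¬((q ∨ ◇q) → ◇(q ∨ ◇q)), w0
2. q ∨ ◇q, w0   [¬→-rule on 1]
3. ¬◇(q ∨ ◇q), w0   [¬→-rule on 1]
4. ¬(q ∨ ◇q), w0   [¬◇-rule on 3 via w0Rw0]
5. ¬q, w0   [¬∨-rule on 4]
6. ¬◇q, w0   [¬∨-rule on 4]
7. ◇q, w0   [∨-rule on 2 (branches; this branch)]
8. q, w1   [◇-rule on 7: fresh world w1, w0Rw1]
9. ¬(q ∨ ◇q), w1   [¬◇-rule on 3 via w0Rw1]
10. ¬q, w1   [¬∨-rule on 9]
11. ¬◇q, w1   [¬∨-rule on 9]
Accessibility: w0Rw0, w0Rw1, w1Rw1
Branch closes: q and ¬q both at w1.
Every branch closes (one shown): valid in T, hence also in S4, S5 (every theorem of T is a theorem of S4 and S5).
K-tableau for the negation ¬((q ∨ ◇q) → ◇(q ∨ ◇q)):
1. ¬((q ∨ ◇q) → ◇(q ∨ ◇q)), w0
2. q ∨ ◇q, w0   [¬→-rule on 1]
3. ¬◇(q ∨ ◇q), w0   [¬→-rule on 1]
4. q, w0   [∨-rule on 2 (branches; this branch)]
Complete open branch: countermodel on a K-frame, so not valid in K.

T, S4, S5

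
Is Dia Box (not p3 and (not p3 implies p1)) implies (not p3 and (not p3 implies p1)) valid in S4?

Invalid (countermodel exists)

Tableau for the negation not (Dia Box (not p3 and (not p3 implies p1)) implies (not p3 and (not p3 implies p1))):
1. not (Dia Box (not p3 and (not p3 implies p1)) implies (not p3 and (not p3 implies p1))), u
2. Dia Box (not p3 and (not p3 implies p1)), u
3. not (not p3 and (not p3 implies p1)), u
4. not (not p3 implies p1), u
5. not p3, u
6. not p1, u
7. Box (not p3 and (not p3 implies p1)), v
8. not p3 and (not p3 implies p1), v
9. not p3, v
10. not p3 implies p1, v
11. p1, v
Accessibility: uRu, uRv, vRv
The negation has an open branch (countermodel exists).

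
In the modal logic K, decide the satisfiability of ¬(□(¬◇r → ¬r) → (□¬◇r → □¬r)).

1. ¬(□(¬◇r → ¬r) → (□¬◇r → □¬r)), u
2. □(¬◇r → ¬r), u
3. ¬(□¬◇r → □¬r), u
4. □¬◇r, u
5. ¬□¬r, u
6. r, v
7. ¬◇r → ¬r, v
8. ¬◇r, v
9. ◇r, v
10. r, w
11. ¬r, w
Accessibility: uRv, vRw
Branch closes: r and ¬r both at w.
Every branch closes; the branch above is one of them.

No, unsatisfiable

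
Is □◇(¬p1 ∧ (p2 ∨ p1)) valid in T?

Tableau for the negation ¬□◇(¬p1 ∧ (p2 ∨ p1)):
1. ¬□◇(¬p1 ∧ (p2 ∨ p1)), w0
2. ¬◇(¬p1 ∧ (p2 ∨ p1)), w1
3. ¬(¬p1 ∧ (p2 ∨ p1)), w1
4. ¬(p2 ∨ p1), w1
5. ¬p2, w1
6. ¬p1, w1
Accessibility: w0Rw0, w0Rw1, w1Rw1
The negation has an open branch (countermodel exists).

Invalid (countermodel exists)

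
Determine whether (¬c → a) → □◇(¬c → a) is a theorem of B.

Tableau for the negation ¬((¬c → a) → □◇(¬c → a)):
1. ¬((¬c → a) → □◇(¬c → a)), 0
2. ¬c → a, 0   [¬→-rule on 1]
3. ¬□◇(¬c → a), 0   [¬→-rule on 1]
4. a, 0   [→-rule on 2 (branches; this branch)]
5. ¬◇(¬c → a), 1   [¬□-rule on 3: fresh world 1, 0R1]
6. ¬(¬c → a), 0   [¬◇-rule on 5 via 1R0]
7. ¬c, 0   [¬→-rule on 6]
8. ¬a, 0   [¬→-rule on 6]
Accessibility: 0R0, 0R1, 1R0, 1R1
Branch closes: a and ¬a both at 0.
Every branch of the negation's tableau closes; the branch above is one of them.

Yes, valid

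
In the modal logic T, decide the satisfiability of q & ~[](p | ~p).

1. q & ~[](p | ~p), w0
2. q, w0
3. ~[](p | ~p), w0
4. ~(p | ~p), w1
5. ~p, w1
6. p, w1
Accessibility: w0Rw0, w0Rw1, w1Rw1
Branch closes: p and ~p both at w1.
(One branch shown.) All branches close.

No, unsatisfiable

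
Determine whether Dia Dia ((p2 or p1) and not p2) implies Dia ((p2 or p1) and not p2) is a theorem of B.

Not valid

Tableau for the negation not (Dia Dia ((p2 or p1) and not p2) implies Dia ((p2 or p1) and not p2)):
1. not (Dia Dia ((p2 or p1) and not p2) implies Dia ((p2 or p1) and not p2)), 0
2. Dia Dia ((p2 or p1) and not p2), 0   [neg-implies-rule on 1]
3. not Dia ((p2 or p1) and not p2), 0   [neg-implies-rule on 1]
4. not ((p2 or p1) and not p2), 0   [neg-Dia-rule on 3 via 0R0]
5. p2, 0   [neg-and-rule on 4 (branches; this branch)]
6. Dia ((p2 or p1) and not p2), 1   [Dia-rule on 2: fresh world 1, 0R1]
7. not ((p2 or p1) and not p2), 1   [neg-Dia-rule on 3 via 0R1]
8. p2, 1   [neg-and-rule on 7 (branches; this branch)]
9. (p2 or p1) and not p2, 2   [Dia-rule on 6: fresh world 2, 1R2]
10. p2 or p1, 2   [and-rule on 9]
11. not p2, 2   [and-rule on 9]
12. p1, 2   [or-rule on 10 (branches; this branch)]
Accessibility: 0R0, 0R1, 1R0, 1R1, 1R2, 2R1, 2R2
The negation has an open branch (countermodel exists).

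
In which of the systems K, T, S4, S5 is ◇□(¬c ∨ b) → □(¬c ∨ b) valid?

S5

S5-tableau for the negation ¬(◇□(¬c ∨ b) → □(¬c ∨ b)):
1. ¬(◇□(¬c ∨ b) → □(¬c ∨ b)), u
2. ◇□(¬c ∨ b), u
3. ¬□(¬c ∨ b), u
4. □(¬c ∨ b), v
5. ¬c ∨ b, u
6. ¬c ∨ b, v
7. b, u
8. b, v
9. ¬(¬c ∨ b), w
10. c, w
11. ¬b, w
12. ¬c ∨ b, w
13. b, w
Accessibility: uRu, uRv, uRw, vRu, vRv, vRw, wRu, wRv, wRw
Branch closes: b and ¬b both at w.
Every branch closes (one shown): valid in S5.
S4-tableau for the negation ¬(◇□(¬c ∨ b) → □(¬c ∨ b)):
1. ¬(◇□(¬c ∨ b) → □(¬c ∨ b)), u
2. ◇□(¬c ∨ b), u
3. ¬□(¬c ∨ b), u
4. □(¬c ∨ b), v
5. ¬c ∨ b, v
6. b, v
7. ¬(¬c ∨ b), w
8. c, w
9. ¬b, w
Accessibility: uRu, uRv, uRw, vRv, wRw
Complete open branch: countermodel on an S4-frame, so not valid in S4, nor in K, T (the same frame is also a K-frame and a T-frame).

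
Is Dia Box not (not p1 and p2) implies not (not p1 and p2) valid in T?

Tableau for the negation not (Dia Box not (not p1 and p2) implies not (not p1 and p2)):
1. not (Dia Box not (not p1 and p2) implies not (not p1 and p2)), w0
2. Dia Box not (not p1 and p2), w0
3. not p1 and p2, w0
4. not p1, w0
5. p2, w0
6. Box not (not p1 and p2), w1
7. not (not p1 and p2), w1
8. not p2, w1
Accessibility: w0Rw0, w0Rw1, w1Rw1
The negation has an open branch (countermodel exists).

Invalid (countermodel exists)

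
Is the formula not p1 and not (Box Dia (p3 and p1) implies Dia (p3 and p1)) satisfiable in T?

Unsatisfiable (every branch closes)

1. not p1 and not (Box Dia (p3 and p1) implies Dia (p3 and p1)), 0
2. not p1, 0
3. not (Box Dia (p3 and p1) implies Dia (p3 and p1)), 0
4. Box Dia (p3 and p1), 0
5. not Dia (p3 and p1), 0
6. Dia (p3 and p1), 0
7. not (p3 and p1), 0
8. p3 and p1, 1
9. p3, 1
10. p1, 1
11. Dia (p3 and p1), 1
12. not (p3 and p1), 1
13. not p1, 1
Accessibility: 0R0, 0R1, 1R1
Branch closes: p1 and not p1 both at 1.
Every branch closes; the branch above is one of them.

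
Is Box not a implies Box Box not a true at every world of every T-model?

No, not valid

Tableau for the negation not (Box not a implies Box Box not a):
1. not (Box not a implies Box Box not a), u
2. Box not a, u   [neg-implies-rule on 1]
3. not Box Box not a, u   [neg-implies-rule on 1]
4. not a, u   [Box-rule on 2 via uRu]
5. not Box not a, v   [neg-Box-rule on 3: fresh world v, uRv]
6. not a, v   [Box-rule on 2 via uRv]
7. a, w   [neg-Box-rule on 5: fresh world w, vRw]
Accessibility: uRu, uRv, vRv, vRw, wRw
The negation has an open branch (countermodel exists).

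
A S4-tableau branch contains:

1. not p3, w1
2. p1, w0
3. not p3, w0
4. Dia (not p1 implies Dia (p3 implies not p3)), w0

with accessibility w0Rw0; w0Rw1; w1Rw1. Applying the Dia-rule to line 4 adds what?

a fresh world w2 with w0Rw2, and not p1 implies Dia (p3 implies not p3) at w2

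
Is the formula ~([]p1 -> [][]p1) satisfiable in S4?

Unsatisfiable (every branch closes)

1. ~([]p1 -> [][]p1), 0
2. []p1, 0   [~->-rule on 1]
3. ~[][]p1, 0   [~->-rule on 1]
4. p1, 0   [[]-rule on 2 via 0R0]
5. ~[]p1, 1   [~[]-rule on 3: fresh world 1, 0R1]
6. p1, 1   [[]-rule on 2 via 0R1]
7. ~p1, 2   [~[]-rule on 5: fresh world 2, 1R2]
8. p1, 2   [[]-rule on 2 via 0R2]
Accessibility: 0R0, 0R1, 0R2, 1R1, 1R2, 2R2
Branch closes: p1 and ~p1 both at 2.
(One branch shown.) All branches close.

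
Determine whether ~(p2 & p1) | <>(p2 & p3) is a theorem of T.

Tableau for the negation ~(~(p2 & p1) | <>(p2 & p3)):
1. ~(~(p2 & p1) | <>(p2 & p3)), 0
2. p2 & p1, 0
3. ~<>(p2 & p3), 0
4. p2, 0
5. p1, 0
6. ~(p2 & p3), 0
7. ~p3, 0
Accessibility: 0R0
The negation has an open branch (countermodel exists).

Invalid (countermodel exists)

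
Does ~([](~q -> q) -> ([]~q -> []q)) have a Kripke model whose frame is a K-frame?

Unsatisfiable (every branch closes)

1. ~([](~q -> q) -> ([]~q -> []q)), 0
2. [](~q -> q), 0
3. ~([]~q -> []q), 0
4. []~q, 0
5. ~[]q, 0
6. ~q, 1
7. ~q -> q, 1
8. q, 1
Accessibility: 0R1
Branch closes: q and ~q both at 1.
All branches of the tableau close; one closing branch shown above.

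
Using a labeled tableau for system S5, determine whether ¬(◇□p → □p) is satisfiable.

Unsatisfiable (every branch closes)

1. ¬(◇□p → □p), 0
2. ◇□p, 0
3. ¬□p, 0
4. □p, 1
5. p, 0
6. p, 1
7. ¬p, 2
8. p, 2
Accessibility: 0R0, 0R1, 0R2, 1R0, 1R1, 1R2, 2R0, 2R1, 2R2
Branch closes: p and ¬p both at 2.
Every branch closes; the branch above is one of them.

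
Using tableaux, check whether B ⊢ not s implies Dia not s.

Tableau for the negation not (not s implies Dia not s):
1. not (not s implies Dia not s), w0
2. not s, w0
3. not Dia not s, w0
4. s, w0
Accessibility: w0Rw0
Branch closes: s and not s both at w0.
All branches of the negation close; one closing branch shown above.

Valid in B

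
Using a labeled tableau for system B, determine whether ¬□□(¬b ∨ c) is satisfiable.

1. ¬□□(¬b ∨ c), w0
2. ¬□(¬b ∨ c), w1
3. ¬(¬b ∨ c), w2
4. b, w2
5. ¬c, w2
Accessibility: w0Rw0, w0Rw1, w1Rw0, w1Rw1, w1Rw2, w2Rw1, w2Rw2

Yes, satisfiable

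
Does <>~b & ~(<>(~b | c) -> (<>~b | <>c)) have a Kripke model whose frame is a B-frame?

1. <>~b & ~(<>(~b | c) -> (<>~b | <>c)), w0
2. <>~b, w0   [&-rule on 1]
3. ~(<>(~b | c) -> (<>~b | <>c)), w0   [&-rule on 1]
4. <>(~b | c), w0   [~->-rule on 3]
5. ~(<>~b | <>c), w0   [~->-rule on 3]
6. ~<>~b, w0   [~|-rule on 5]
7. ~<>c, w0   [~|-rule on 5]
8. b, w0   [~<>-rule on 6 via w0Rw0]
9. ~c, w0   [~<>-rule on 7 via w0Rw0]
10. ~b, w1   [<>-rule on 2: fresh world w1, w0Rw1]
11. b, w1   [~<>-rule on 6 via w0Rw1]
Accessibility: w0Rw0, w0Rw1, w1Rw0, w1Rw1
Branch closes: b and ~b both at w1.
All branches of the tableau close; one closing branch shown above.

Unsatisfiable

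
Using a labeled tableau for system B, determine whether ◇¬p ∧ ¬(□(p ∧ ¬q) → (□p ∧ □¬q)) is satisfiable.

1. ◇¬p ∧ ¬(□(p ∧ ¬q) → (□p ∧ □¬q)), 0
2. ◇¬p, 0
3. ¬(□(p ∧ ¬q) → (□p ∧ □¬q)), 0
4. □(p ∧ ¬q), 0
5. ¬(□p ∧ □¬q), 0
6. p ∧ ¬q, 0
7. p, 0
8. ¬q, 0
9. ¬□¬q, 0
10. ¬p, 1
11. p ∧ ¬q, 1
12. p, 1
13. ¬q, 1
Accessibility: 0R0, 0R1, 1R0, 1R1
Branch closes: p and ¬p both at 1.
All branches of the tableau close; one closing branch shown above.

Unsatisfiable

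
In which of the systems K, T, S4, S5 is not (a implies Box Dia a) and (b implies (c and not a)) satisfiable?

S4-tableau for the formula:
1. not (a implies Box Dia a) and (b implies (c and not a)), 0
2. not (a implies Box Dia a), 0
3. b implies (c and not a), 0
4. a, 0
5. not Box Dia a, 0
6. not b, 0
7. not Dia a, 1
8. not a, 1
Accessibility: 0R0, 0R1, 1R1
Complete open branch: satisfiable in S4, hence also in K, T (this S4-model is also a K-model and a T-model).
S5-tableau for the formula:
1. not (a implies Box Dia a) and (b implies (c and not a)), 0
2. not (a implies Box Dia a), 0
3. b implies (c and not a), 0
4. a, 0
5. not Box Dia a, 0
6. not b, 0
7. not Dia a, 1
8. not a, 0
Accessibility: 0R0, 0R1, 1R0, 1R1
Branch closes: a and not a both at 0.
Every branch closes (one shown): unsatisfiable in S5.

K, T, S4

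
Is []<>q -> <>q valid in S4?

Tableau for the negation ~([]<>q -> <>q):
1. ~([]<>q -> <>q), w0
2. []<>q, w0
3. ~<>q, w0
4. <>q, w0
5. ~q, w0
6. q, w1
7. <>q, w1
8. ~q, w1
Accessibility: w0Rw0, w0Rw1, w1Rw1
Branch closes: q and ~q both at w1.
All branches of the negation close; one closing branch shown above.

Yes, valid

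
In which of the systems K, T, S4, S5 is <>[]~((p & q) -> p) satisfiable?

K-tableau for the formula:
1. <>[]~((p & q) -> p), 0
2. []~((p & q) -> p), 1   [<>-rule on 1: fresh world 1, 0R1]
Accessibility: 0R1
Complete open branch: satisfiable in K.
T-tableau for the formula:
1. <>[]~((p & q) -> p), 0
2. []~((p & q) -> p), 1   [<>-rule on 1: fresh world 1, 0R1]
3. ~((p & q) -> p), 1   [[]-rule on 2 via 1R1]
4. p & q, 1   [~->-rule on 3]
5. ~p, 1   [~->-rule on 3]
6. p, 1   [&-rule on 4]
7. q, 1   [&-rule on 4]
Accessibility: 0R0, 0R1, 1R1
Branch closes: p and ~p both at 1.
Every branch closes (one shown): unsatisfiable in T, hence also in S4, S5 (every S4/S5-frame is a T-frame).

K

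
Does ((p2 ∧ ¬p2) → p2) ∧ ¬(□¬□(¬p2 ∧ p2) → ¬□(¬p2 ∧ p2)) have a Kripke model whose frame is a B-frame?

1. ((p2 ∧ ¬p2) → p2) ∧ ¬(□¬□(¬p2 ∧ p2) → ¬□(¬p2 ∧ p2)), u
2. (p2 ∧ ¬p2) → p2, u
3. ¬(□¬□(¬p2 ∧ p2) → ¬□(¬p2 ∧ p2)), u
4. □¬□(¬p2 ∧ p2), u
5. □(¬p2 ∧ p2), u
6. ¬□(¬p2 ∧ p2), u
7. ¬p2 ∧ p2, u
8. ¬p2, u
9. p2, u
Accessibility: uRu
Branch closes: p2 and ¬p2 both at u.
Every branch closes; the branch above is one of them.

Unsatisfiable (every branch closes)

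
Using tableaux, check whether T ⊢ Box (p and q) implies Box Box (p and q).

Tableau for the negation not (Box (p and q) implies Box Box (p and q)):
1. not (Box (p and q) implies Box Box (p and q)), 0
2. Box (p and q), 0   [neg-implies-rule on 1]
3. not Box Box (p and q), 0   [neg-implies-rule on 1]
4. p and q, 0   [Box-rule on 2 via 0R0]
5. p, 0   [and-rule on 4]
6. q, 0   [and-rule on 4]
7. not Box (p and q), 1   [neg-Box-rule on 3: fresh world 1, 0R1]
8. p and q, 1   [Box-rule on 2 via 0R1]
9. p, 1   [and-rule on 8]
10. q, 1   [and-rule on 8]
11. not (p and q), 2   [neg-Box-rule on 7: fresh world 2, 1R2]
12. not q, 2   [neg-and-rule on 11 (branches; this branch)]
Accessibility: 0R0, 0R1, 1R1, 1R2, 2R2
The negation has an open branch (countermodel exists).

No, not valid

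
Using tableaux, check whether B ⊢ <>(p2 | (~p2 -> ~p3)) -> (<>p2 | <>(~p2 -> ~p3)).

Yes, valid

Tableau for the negation ~(<>(p2 | (~p2 -> ~p3)) -> (<>p2 | <>(~p2 -> ~p3))):
1. ~(<>(p2 | (~p2 -> ~p3)) -> (<>p2 | <>(~p2 -> ~p3))), 0
2. <>(p2 | (~p2 -> ~p3)), 0
3. ~(<>p2 | <>(~p2 -> ~p3)), 0
4. ~<>p2, 0
5. ~<>(~p2 -> ~p3), 0
6. ~p2, 0
7. ~(~p2 -> ~p3), 0
8. p3, 0
9. p2 | (~p2 -> ~p3), 1
10. ~p2, 1
11. ~(~p2 -> ~p3), 1
12. p3, 1
13. ~p2 -> ~p3, 1
14. ~p3, 1
Accessibility: 0R0, 0R1, 1R0, 1R1
Branch closes: p3 and ~p3 both at 1.
All branches of the negation close; one closing branch shown above.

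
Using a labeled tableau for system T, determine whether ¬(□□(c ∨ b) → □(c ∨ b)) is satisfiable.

1. ¬(□□(c ∨ b) → □(c ∨ b)), 0
2. □□(c ∨ b), 0   [¬→-rule on 1]
3. ¬□(c ∨ b), 0   [¬→-rule on 1]
4. □(c ∨ b), 0   [□-rule on 2 via 0R0]
5. c ∨ b, 0   [□-rule on 4 via 0R0]
6. b, 0   [∨-rule on 5 (branches; this branch)]
7. ¬(c ∨ b), 1   [¬□-rule on 3: fresh world 1, 0R1]
8. ¬c, 1   [¬∨-rule on 7]
9. ¬b, 1   [¬∨-rule on 7]
10. □(c ∨ b), 1   [□-rule on 2 via 0R1]
11. c ∨ b, 1   [□-rule on 4 via 0R1]
12. b, 1   [∨-rule on 11 (branches; this branch)]
Accessibility: 0R0, 0R1, 1R1
Branch closes: b and ¬b both at 1.
(One branch shown.) All branches close.

Unsatisfiable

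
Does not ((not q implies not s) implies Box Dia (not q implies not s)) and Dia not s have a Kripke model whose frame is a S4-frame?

1. not ((not q implies not s) implies Box Dia (not q implies not s)) and Dia not s, 0
2. not ((not q implies not s) implies Box Dia (not q implies not s)), 0
3. Dia not s, 0
4. not q implies not s, 0
5. not Box Dia (not q implies not s), 0
6. not s, 0
7. not s, 1
8. not Dia (not q implies not s), 2
9. not (not q implies not s), 2
10. not q, 2
11. s, 2
Accessibility: 0R0, 0R1, 0R2, 1R1, 2R2

Satisfiable (open branch found)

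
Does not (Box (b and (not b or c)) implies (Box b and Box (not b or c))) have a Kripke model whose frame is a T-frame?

Unsatisfiable (every branch closes)

1. not (Box (b and (not b or c)) implies (Box b and Box (not b or c))), u
2. Box (b and (not b or c)), u   [neg-implies-rule on 1]
3. not (Box b and Box (not b or c)), u   [neg-implies-rule on 1]
4. b and (not b or c), u   [Box-rule on 2 via uRu]
5. b, u   [and-rule on 4]
6. not b or c, u   [and-rule on 4]
7. not Box (not b or c), u   [neg-and-rule on 3 (branches; this branch)]
8. c, u   [or-rule on 6 (branches; this branch)]
9. not (not b or c), v   [neg-Box-rule on 7: fresh world v, uRv]
10. b, v   [neg-or-rule on 9]
11. not c, v   [neg-or-rule on 9]
12. b and (not b or c), v   [Box-rule on 2 via uRv]
13. not b or c, v   [and-rule on 12]
14. c, v   [or-rule on 13 (branches; this branch)]
Accessibility: uRu, uRv, vRv
Branch closes: c and not c both at v.
All branches of the tableau close; one closing branch shown above.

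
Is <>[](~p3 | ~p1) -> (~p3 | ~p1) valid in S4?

No, not valid

Tableau for the negation ~(<>[](~p3 | ~p1) -> (~p3 | ~p1)):
1. ~(<>[](~p3 | ~p1) -> (~p3 | ~p1)), w0
2. <>[](~p3 | ~p1), w0   [~->-rule on 1]
3. ~(~p3 | ~p1), w0   [~->-rule on 1]
4. p3, w0   [~|-rule on 3]
5. p1, w0   [~|-rule on 3]
6. [](~p3 | ~p1), w1   [<>-rule on 2: fresh world w1, w0Rw1]
7. ~p3 | ~p1, w1   [[]-rule on 6 via w1Rw1]
8. ~p1, w1   [|-rule on 7 (branches; this branch)]
Accessibility: w0Rw0, w0Rw1, w1Rw1
The negation has an open branch (countermodel exists).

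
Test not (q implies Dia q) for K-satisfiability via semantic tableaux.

1. not (q implies Dia q), 0
2. q, 0
3. not Dia q, 0

Yes, satisfiable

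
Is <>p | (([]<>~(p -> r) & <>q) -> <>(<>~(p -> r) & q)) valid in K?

Yes, valid

Tableau for the negation ~(<>p | (([]<>~(p -> r) & <>q) -> <>(<>~(p -> r) & q))):
1. ~(<>p | (([]<>~(p -> r) & <>q) -> <>(<>~(p -> r) & q))), 0
2. ~<>p, 0   [~|-rule on 1]
3. ~(([]<>~(p -> r) & <>q) -> <>(<>~(p -> r) & q)), 0   [~|-rule on 1]
4. []<>~(p -> r) & <>q, 0   [~->-rule on 3]
5. ~<>(<>~(p -> r) & q), 0   [~->-rule on 3]
6. []<>~(p -> r), 0   [&-rule on 4]
7. <>q, 0   [&-rule on 4]
8. q, 1   [<>-rule on 7: fresh world 1, 0R1]
9. ~p, 1   [~<>-rule on 2 via 0R1]
10. ~(<>~(p -> r) & q), 1   [~<>-rule on 5 via 0R1]
11. <>~(p -> r), 1   [[]-rule on 6 via 0R1]
12. ~<>~(p -> r), 1   [~&-rule on 10 (branches; this branch)]
13. ~(p -> r), 2   [<>-rule on 11: fresh world 2, 1R2]
14. p, 2   [~->-rule on 13]
15. ~r, 2   [~->-rule on 13]
16. p -> r, 2   [~<>-rule on 12 via 1R2]
17. r, 2   [->-rule on 16 (branches; this branch)]
Accessibility: 0R1, 1R2
Branch closes: r and ~r both at 2.
All branches of the negation close; one closing branch shown above.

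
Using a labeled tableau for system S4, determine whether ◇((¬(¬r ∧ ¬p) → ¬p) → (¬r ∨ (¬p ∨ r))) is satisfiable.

1. ◇((¬(¬r ∧ ¬p) → ¬p) → (¬r ∨ (¬p ∨ r))), w0
2. (¬(¬r ∧ ¬p) → ¬p) → (¬r ∨ (¬p ∨ r)), w1
3. ¬r ∨ (¬p ∨ r), w1
4. ¬p ∨ r, w1
5. r, w1
Accessibility: w0Rw0, w0Rw1, w1Rw1

Satisfiable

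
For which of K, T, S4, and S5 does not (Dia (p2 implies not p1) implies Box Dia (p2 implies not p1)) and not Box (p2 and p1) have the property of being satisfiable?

S4-tableau for the formula:
1. not (Dia (p2 implies not p1) implies Box Dia (p2 implies not p1)) and not Box (p2 and p1), 0
2. not (Dia (p2 implies not p1) implies Box Dia (p2 implies not p1)), 0
3. not Box (p2 and p1), 0
4. Dia (p2 implies not p1), 0
5. not Box Dia (p2 implies not p1), 0
6. not (p2 and p1), 1
7. not p1, 1
8. p2 implies not p1, 2
9. not p1, 2
10. not Dia (p2 implies not p1), 3
11. not (p2 implies not p1), 3
12. p2, 3
13. p1, 3
Accessibility: 0R0, 0R1, 0R2, 0R3, 1R1, 2R2, 3R3
Complete open branch: satisfiable in S4, hence also in K, T (this S4-model is also a K-model and a T-model).
S5-tableau for the formula:
1. not (Dia (p2 implies not p1) implies Box Dia (p2 implies not p1)) and not Box (p2 and p1), 0
2. not (Dia (p2 implies not p1) implies Box Dia (p2 implies not p1)), 0
3. not Box (p2 and p1), 0
4. Dia (p2 implies not p1), 0
5. not Box Dia (p2 implies not p1), 0
6. not (p2 and p1), 1
7. not p1, 1
8. p2 implies not p1, 2
9. not p1, 2
10. not Dia (p2 implies not p1), 3
11. not (p2 implies not p1), 0
12. p2, 0
13. p1, 0
14. not (p2 implies not p1), 1
15. p2, 1
16. p1, 1
Accessibility: 0R0, 0R1, 0R2, 0R3, 1R0, 1R1, 1R2, 1R3, 2R0, 2R1, 2R2, 2R3, 3R0, 3R1, 3R2, 3R3
Branch closes: p1 and not p1 both at 1.
Every branch closes (one shown): unsatisfiable in S5.

K, T, S4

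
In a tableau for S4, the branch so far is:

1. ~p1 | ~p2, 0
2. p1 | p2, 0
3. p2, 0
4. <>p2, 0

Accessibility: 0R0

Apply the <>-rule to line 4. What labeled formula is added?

a fresh world 1 with 0R1, and p2 at 1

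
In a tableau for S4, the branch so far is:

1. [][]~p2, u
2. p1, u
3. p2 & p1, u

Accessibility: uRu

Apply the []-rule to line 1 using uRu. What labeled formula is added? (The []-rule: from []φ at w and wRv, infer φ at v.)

[]~p2, u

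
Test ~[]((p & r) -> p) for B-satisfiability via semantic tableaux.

Unsatisfiable (every branch closes)

1. ~[]((p & r) -> p), u
2. ~((p & r) -> p), v   [~[]-rule on 1: fresh world v, uRv]
3. p & r, v   [~->-rule on 2]
4. ~p, v   [~->-rule on 2]
5. p, v   [&-rule on 3]
6. r, v   [&-rule on 3]
Accessibility: uRu, uRv, vRu, vRv
Branch closes: p and ~p both at v.
(One branch shown.) All branches close.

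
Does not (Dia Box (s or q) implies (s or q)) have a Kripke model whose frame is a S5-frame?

Unsatisfiable (every branch closes)

1. not (Dia Box (s or q) implies (s or q)), w0
2. Dia Box (s or q), w0
3. not (s or q), w0
4. not s, w0
5. not q, w0
6. Box (s or q), w1
7. s or q, w0
8. s or q, w1
9. q, w0
Accessibility: w0Rw0, w0Rw1, w1Rw0, w1Rw1
Branch closes: q and not q both at w0.
(One branch shown.) All branches close.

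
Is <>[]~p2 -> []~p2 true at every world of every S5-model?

Tableau for the negation ~(<>[]~p2 -> []~p2):
1. ~(<>[]~p2 -> []~p2), w0
2. <>[]~p2, w0
3. ~[]~p2, w0
4. []~p2, w1
5. ~p2, w0
6. ~p2, w1
7. p2, w2
8. ~p2, w2
Accessibility: w0Rw0, w0Rw1, w0Rw2, w1Rw0, w1Rw1, w1Rw2, w2Rw0, w2Rw1, w2Rw2
Branch closes: p2 and ~p2 both at w2.
Every branch of the negation's tableau closes; the branch above is one of them.

Yes, valid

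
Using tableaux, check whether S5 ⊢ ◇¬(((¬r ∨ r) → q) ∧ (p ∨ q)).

Invalid (countermodel exists)

Tableau for the negation ¬◇¬(((¬r ∨ r) → q) ∧ (p ∨ q)):
1. ¬◇¬(((¬r ∨ r) → q) ∧ (p ∨ q)), w0
2. ((¬r ∨ r) → q) ∧ (p ∨ q), w0
3. (¬r ∨ r) → q, w0
4. p ∨ q, w0
5. q, w0
Accessibility: w0Rw0
The negation has an open branch (countermodel exists).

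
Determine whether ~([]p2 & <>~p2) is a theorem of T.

Tableau for the negation []p2 & <>~p2:
1. []p2 & <>~p2, w0
2. []p2, w0
3. <>~p2, w0
4. p2, w0
5. ~p2, w1
6. p2, w1
Accessibility: w0Rw0, w0Rw1, w1Rw1
Branch closes: p2 and ~p2 both at w1.
All branches of the negation close; one closing branch shown above.

Valid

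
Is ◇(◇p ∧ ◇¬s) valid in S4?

Tableau for the negation ¬◇(◇p ∧ ◇¬s):
1. ¬◇(◇p ∧ ◇¬s), u
2. ¬(◇p ∧ ◇¬s), u   [¬◇-rule on 1 via uRu]
3. ¬◇¬s, u   [¬∧-rule on 2 (branches; this branch)]
4. s, u   [¬◇-rule on 3 via uRu]
Accessibility: uRu
The negation has an open branch (countermodel exists).

Invalid (countermodel exists)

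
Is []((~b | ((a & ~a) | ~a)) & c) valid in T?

Invalid (countermodel exists)

Tableau for the negation ~[]((~b | ((a & ~a) | ~a)) & c):
1. ~[]((~b | ((a & ~a) | ~a)) & c), u
2. ~((~b | ((a & ~a) | ~a)) & c), v
3. ~c, v
Accessibility: uRu, uRv, vRv
The negation has an open branch (countermodel exists).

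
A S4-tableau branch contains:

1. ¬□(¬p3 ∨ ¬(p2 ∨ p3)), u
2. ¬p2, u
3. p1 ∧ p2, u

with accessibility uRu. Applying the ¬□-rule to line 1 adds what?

a fresh world v with uRv, and ¬(¬p3 ∨ ¬(p2 ∨ p3)) at v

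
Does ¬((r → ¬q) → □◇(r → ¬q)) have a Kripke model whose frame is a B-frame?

1. ¬((r → ¬q) → □◇(r → ¬q)), w0
2. r → ¬q, w0
3. ¬□◇(r → ¬q), w0
4. ¬q, w0
5. ¬◇(r → ¬q), w1
6. ¬(r → ¬q), w0
7. r, w0
8. q, w0
Accessibility: w0Rw0, w0Rw1, w1Rw0, w1Rw1
Branch closes: q and ¬q both at w0.
Every branch closes; the branch above is one of them.

Unsatisfiable (every branch closes)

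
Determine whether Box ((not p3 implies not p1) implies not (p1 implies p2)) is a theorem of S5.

Invalid (countermodel exists)

Tableau for the negation not Box ((not p3 implies not p1) implies not (p1 implies p2)):
1. not Box ((not p3 implies not p1) implies not (p1 implies p2)), 0
2. not ((not p3 implies not p1) implies not (p1 implies p2)), 1
3. not p3 implies not p1, 1
4. p1 implies p2, 1
5. not p1, 1
6. p2, 1
Accessibility: 0R0, 0R1, 1R0, 1R1
The negation has an open branch (countermodel exists).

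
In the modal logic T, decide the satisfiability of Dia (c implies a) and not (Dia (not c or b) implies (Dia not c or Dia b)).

1. Dia (c implies a) and not (Dia (not c or b) implies (Dia not c or Dia b)), 0
2. Dia (c implies a), 0   [and-rule on 1]
3. not (Dia (not c or b) implies (Dia not c or Dia b)), 0   [and-rule on 1]
4. Dia (not c or b), 0   [neg-implies-rule on 3]
5. not (Dia not c or Dia b), 0   [neg-implies-rule on 3]
6. not Dia not c, 0   [neg-or-rule on 5]
7. not Dia b, 0   [neg-or-rule on 5]
8. c, 0   [neg-Dia-rule on 6 via 0R0]
9. not b, 0   [neg-Dia-rule on 7 via 0R0]
10. c implies a, 1   [Dia-rule on 2: fresh world 1, 0R1]
11. c, 1   [neg-Dia-rule on 6 via 0R1]
12. not b, 1   [neg-Dia-rule on 7 via 0R1]
13. a, 1   [implies-rule on 10 (branches; this branch)]
14. not c or b, 2   [Dia-rule on 4: fresh world 2, 0R2]
15. c, 2   [neg-Dia-rule on 6 via 0R2]
16. not b, 2   [neg-Dia-rule on 7 via 0R2]
17. b, 2   [or-rule on 14 (branches; this branch)]
Accessibility: 0R0, 0R1, 0R2, 1R1, 2R2
Branch closes: b and not b both at 2.
(One branch shown.) All branches close.

No, unsatisfiable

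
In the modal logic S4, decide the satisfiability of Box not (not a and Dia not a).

Yes, satisfiable

1. Box not (not a and Dia not a), w0
2. not (not a and Dia not a), w0
3. not Dia not a, w0
4. a, w0
Accessibility: w0Rw0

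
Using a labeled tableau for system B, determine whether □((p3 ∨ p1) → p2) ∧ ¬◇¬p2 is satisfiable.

1. □((p3 ∨ p1) → p2) ∧ ¬◇¬p2, w0
2. □((p3 ∨ p1) → p2), w0
3. ¬◇¬p2, w0
4. (p3 ∨ p1) → p2, w0
5. p2, w0
Accessibility: w0Rw0

Yes, satisfiable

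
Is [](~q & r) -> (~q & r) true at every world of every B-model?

Tableau for the negation ~([](~q & r) -> (~q & r)):
1. ~([](~q & r) -> (~q & r)), 0
2. [](~q & r), 0
3. ~(~q & r), 0
4. ~q & r, 0
5. ~q, 0
6. r, 0
7. ~r, 0
Accessibility: 0R0
Branch closes: r and ~r both at 0.
Every branch of the negation's tableau closes; the branch above is one of them.

Valid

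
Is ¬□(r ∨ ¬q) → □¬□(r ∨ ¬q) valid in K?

No, not valid

Tableau for the negation ¬(¬□(r ∨ ¬q) → □¬□(r ∨ ¬q)):
1. ¬(¬□(r ∨ ¬q) → □¬□(r ∨ ¬q)), u
2. ¬□(r ∨ ¬q), u
3. ¬□¬□(r ∨ ¬q), u
4. ¬(r ∨ ¬q), v
5. ¬r, v
6. q, v
7. □(r ∨ ¬q), w
Accessibility: uRv, uRw
The negation has an open branch (countermodel exists).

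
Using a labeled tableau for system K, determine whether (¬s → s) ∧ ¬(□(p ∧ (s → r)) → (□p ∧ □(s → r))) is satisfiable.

No, unsatisfiable

1. (¬s → s) ∧ ¬(□(p ∧ (s → r)) → (□p ∧ □(s → r))), u
2. ¬s → s, u   [∧-rule on 1]
3. ¬(□(p ∧ (s → r)) → (□p ∧ □(s → r))), u   [∧-rule on 1]
4. □(p ∧ (s → r)), u   [¬→-rule on 3]
5. ¬(□p ∧ □(s → r)), u   [¬→-rule on 3]
6. s, u   [→-rule on 2 (branches; this branch)]
7. ¬□(s → r), u   [¬∧-rule on 5 (branches; this branch)]
8. ¬(s → r), v   [¬□-rule on 7: fresh world v, uRv]
9. s, v   [¬→-rule on 8]
10. ¬r, v   [¬→-rule on 8]
11. p ∧ (s → r), v   [□-rule on 4 via uRv]
12. p, v   [∧-rule on 11]
13. s → r, v   [∧-rule on 11]
14. r, v   [→-rule on 13 (branches; this branch)]
Accessibility: uRv
Branch closes: r and ¬r both at v.
All branches of the tableau close; one closing branch shown above.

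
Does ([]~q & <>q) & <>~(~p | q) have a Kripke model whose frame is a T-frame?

1. ([]~q & <>q) & <>~(~p | q), u
2. []~q & <>q, u   [&-rule on 1]
3. <>~(~p | q), u   [&-rule on 1]
4. []~q, u   [&-rule on 2]
5. <>q, u   [&-rule on 2]
6. ~q, u   [[]-rule on 4 via uRu]
7. ~(~p | q), v   [<>-rule on 3: fresh world v, uRv]
8. p, v   [~|-rule on 7]
9. ~q, v   [~|-rule on 7]
10. q, w   [<>-rule on 5: fresh world w, uRw]
11. ~q, w   [[]-rule on 4 via uRw]
Accessibility: uRu, uRv, uRw, vRv, wRw
Branch closes: q and ~q both at w.
Every branch closes; the branch above is one of them.

No, unsatisfiable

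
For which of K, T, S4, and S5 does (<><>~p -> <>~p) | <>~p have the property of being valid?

T-tableau for the negation ~((<><>~p -> <>~p) | <>~p):
1. ~((<><>~p -> <>~p) | <>~p), u
2. ~(<><>~p -> <>~p), u   [~|-rule on 1]
3. ~<>~p, u   [~|-rule on 1]
4. <><>~p, u   [~->-rule on 2]
5. p, u   [~<>-rule on 3 via uRu]
6. <>~p, v   [<>-rule on 4: fresh world v, uRv]
7. p, v   [~<>-rule on 3 via uRv]
8. ~p, w   [<>-rule on 6: fresh world w, vRw]
Accessibility: uRu, uRv, vRv, vRw, wRw
Complete open branch: countermodel on a T-frame, so not valid in T, nor in K (the same frame is also a K-frame).
S4-tableau for the negation ~((<><>~p -> <>~p) | <>~p):
1. ~((<><>~p -> <>~p) | <>~p), u
2. ~(<><>~p -> <>~p), u   [~|-rule on 1]
3. ~<>~p, u   [~|-rule on 1]
4. <><>~p, u   [~->-rule on 2]
5. p, u   [~<>-rule on 3 via uRu]
6. <>~p, v   [<>-rule on 4: fresh world v, uRv]
7. p, v   [~<>-rule on 3 via uRv]
8. ~p, w   [<>-rule on 6: fresh world w, vRw]
9. p, w   [~<>-rule on 3 via uRw]
Accessibility: uRu, uRv, uRw, vRv, vRw, wRw
Branch closes: p and ~p both at w.
Every branch closes (one shown): valid in S4, hence also in S5 (every theorem of S4 is a theorem of S5).

S4, S5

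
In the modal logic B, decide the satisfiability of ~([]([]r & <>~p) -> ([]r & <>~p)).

Unsatisfiable (every branch closes)

1. ~([]([]r & <>~p) -> ([]r & <>~p)), w0
2. []([]r & <>~p), w0
3. ~([]r & <>~p), w0
4. []r & <>~p, w0
5. []r, w0
6. <>~p, w0
7. r, w0
8. ~[]r, w0
9. ~p, w1
10. []r & <>~p, w1
11. []r, w1
12. <>~p, w1
13. r, w1
14. ~r, w2
15. []r & <>~p, w2
16. []r, w2
17. <>~p, w2
18. r, w2
Accessibility: w0Rw0, w0Rw1, w0Rw2, w1Rw0, w1Rw1, w2Rw0, w2Rw2
Branch closes: r and ~r both at w2.
Every branch closes; the branch above is one of them.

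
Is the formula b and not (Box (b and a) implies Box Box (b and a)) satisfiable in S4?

No, unsatisfiable

1. b and not (Box (b and a) implies Box Box (b and a)), 0
2. b, 0
3. not (Box (b and a) implies Box Box (b and a)), 0
4. Box (b and a), 0
5. not Box Box (b and a), 0
6. b and a, 0
7. a, 0
8. not Box (b and a), 1
9. b and a, 1
10. b, 1
11. a, 1
12. not (b and a), 2
13. b and a, 2
14. b, 2
15. a, 2
16. not a, 2
Accessibility: 0R0, 0R1, 0R2, 1R1, 1R2, 2R2
Branch closes: a and not a both at 2.
(One branch shown.) All branches close.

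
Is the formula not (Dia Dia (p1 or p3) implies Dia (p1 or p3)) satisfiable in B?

1. not (Dia Dia (p1 or p3) implies Dia (p1 or p3)), w0
2. Dia Dia (p1 or p3), w0   [neg-implies-rule on 1]
3. not Dia (p1 or p3), w0   [neg-implies-rule on 1]
4. not (p1 or p3), w0   [neg-Dia-rule on 3 via w0Rw0]
5. not p1, w0   [neg-or-rule on 4]
6. not p3, w0   [neg-or-rule on 4]
7. Dia (p1 or p3), w1   [Dia-rule on 2: fresh world w1, w0Rw1]
8. not (p1 or p3), w1   [neg-Dia-rule on 3 via w0Rw1]
9. not p1, w1   [neg-or-rule on 8]
10. not p3, w1   [neg-or-rule on 8]
11. p1 or p3, w2   [Dia-rule on 7: fresh world w2, w1Rw2]
12. p3, w2   [or-rule on 11 (branches; this branch)]
Accessibility: w0Rw0, w0Rw1, w1Rw0, w1Rw1, w1Rw2, w2Rw1, w2Rw2

Satisfiable (open branch found)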